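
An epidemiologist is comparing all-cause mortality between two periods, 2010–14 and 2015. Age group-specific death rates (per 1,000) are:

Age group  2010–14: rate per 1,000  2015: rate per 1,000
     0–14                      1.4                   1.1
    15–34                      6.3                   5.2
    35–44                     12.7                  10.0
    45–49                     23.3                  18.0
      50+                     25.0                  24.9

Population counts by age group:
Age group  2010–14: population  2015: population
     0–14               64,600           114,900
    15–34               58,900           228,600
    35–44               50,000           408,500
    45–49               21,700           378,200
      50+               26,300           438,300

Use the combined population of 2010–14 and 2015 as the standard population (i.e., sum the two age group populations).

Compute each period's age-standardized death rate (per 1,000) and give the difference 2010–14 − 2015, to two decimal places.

Combined standard total = 1,790,000; weights = 0.1003, 0.1606, 0.2561, 0.2234, 0.2596.
2010–14: 0.1003×1.4 + 0.1606×6.3 + 0.2561×12.7 + 0.2234×23.3 + 0.2596×25.0 = 16.0995 per 1,000.
2015: 0.1003×1.1 + 0.1606×5.2 + 0.2561×10.0 + 0.2234×18.0 + 0.2596×24.9 = 13.9912 per 1,000.
Difference = 16.0995 − 13.9912 = 2.1084.

2.11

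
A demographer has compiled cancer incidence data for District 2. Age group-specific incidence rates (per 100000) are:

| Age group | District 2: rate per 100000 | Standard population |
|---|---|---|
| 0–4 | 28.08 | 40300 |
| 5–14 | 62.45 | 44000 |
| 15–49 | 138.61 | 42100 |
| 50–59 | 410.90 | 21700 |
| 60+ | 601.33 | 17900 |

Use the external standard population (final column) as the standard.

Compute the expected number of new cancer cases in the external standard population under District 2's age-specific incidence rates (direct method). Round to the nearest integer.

294

Expected new cancer cases = Σ (standard pop × age-specific rate ÷ 100000)
= 40300×28.08/100000 + 44000×62.45/100000 + 42100×138.61/100000 + 21700×410.90/100000 + 17900×601.33/100000
= 11.32 + 27.48 + 58.35 + 89.17 + 107.64 = 293.95.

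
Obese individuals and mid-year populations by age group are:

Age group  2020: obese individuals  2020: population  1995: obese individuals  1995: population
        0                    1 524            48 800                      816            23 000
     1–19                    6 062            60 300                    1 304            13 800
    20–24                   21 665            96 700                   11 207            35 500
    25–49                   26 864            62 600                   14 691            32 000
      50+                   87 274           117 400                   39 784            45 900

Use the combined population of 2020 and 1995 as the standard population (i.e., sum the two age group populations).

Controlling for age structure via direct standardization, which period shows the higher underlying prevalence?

1995

Age-specific rates per 1 000 for 2020: 31.230, 100.531, 224.043, 429.137, 743.390.
For 1995: 35.478, 94.493, 315.690, 459.094, 866.754.
Combined standard total = 536 000; weights = 0.1340, 0.1382, 0.2466, 0.1765, 0.3047.
2020: 0.1340×31.230 + 0.1382×100.531 + 0.2466×224.043 + 0.1765×429.137 + 0.3047×743.390 = 375.5637 per 1 000.
1995: 0.1340×35.478 + 0.1382×94.493 + 0.2466×315.690 + 0.1765×459.094 + 0.3047×866.754 = 440.7736 per 1 000.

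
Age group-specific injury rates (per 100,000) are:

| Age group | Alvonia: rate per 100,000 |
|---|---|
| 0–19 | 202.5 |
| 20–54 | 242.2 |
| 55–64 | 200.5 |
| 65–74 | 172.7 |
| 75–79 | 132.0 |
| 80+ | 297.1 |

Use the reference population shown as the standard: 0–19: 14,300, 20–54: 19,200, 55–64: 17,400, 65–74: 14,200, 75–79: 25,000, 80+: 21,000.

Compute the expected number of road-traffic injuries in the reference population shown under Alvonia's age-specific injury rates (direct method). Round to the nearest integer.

230

Expected road-traffic injuries = Σ (standard pop × age-specific rate ÷ 100,000)
= 14,300×202.5/100,000 + 19,200×242.2/100,000 + 17,400×200.5/100,000 + 14,200×172.7/100,000 + 25,000×132.0/100,000 + 21,000×297.1/100,000
= 28.96 + 46.50 + 34.89 + 24.52 + 33.00 + 62.39 = 230.26.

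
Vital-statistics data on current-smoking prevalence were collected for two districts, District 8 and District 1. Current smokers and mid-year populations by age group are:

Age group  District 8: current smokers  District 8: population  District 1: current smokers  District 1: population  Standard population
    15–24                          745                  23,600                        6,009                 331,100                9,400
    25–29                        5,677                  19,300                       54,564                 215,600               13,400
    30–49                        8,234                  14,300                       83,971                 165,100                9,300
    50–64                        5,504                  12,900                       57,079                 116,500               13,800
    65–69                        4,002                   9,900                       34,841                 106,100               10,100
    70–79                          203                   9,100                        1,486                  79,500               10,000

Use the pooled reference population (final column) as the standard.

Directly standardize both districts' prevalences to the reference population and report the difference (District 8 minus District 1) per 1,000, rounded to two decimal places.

18.64

Age-specific rates per 1,000 for District 8: 31.568, 294.145, 575.804, 426.667, 404.242, 22.308.
For District 1: 18.149, 253.080, 508.607, 489.948, 328.379, 18.692.
Standard total = 66,000; weights = 0.1424, 0.2030, 0.1409, 0.2091, 0.1530, 0.1515.
District 8: 0.1424×31.568 + 0.2030×294.145 + 0.1409×575.804 + 0.2091×426.667 + 0.1530×404.242 + 0.1515×22.308 = 299.8058 per 1,000.
District 1: 0.1424×18.149 + 0.2030×253.080 + 0.1409×508.607 + 0.2091×489.948 + 0.1530×328.379 + 0.1515×18.692 = 281.1628 per 1,000.
Difference = 299.8058 − 281.1628 = 18.6431.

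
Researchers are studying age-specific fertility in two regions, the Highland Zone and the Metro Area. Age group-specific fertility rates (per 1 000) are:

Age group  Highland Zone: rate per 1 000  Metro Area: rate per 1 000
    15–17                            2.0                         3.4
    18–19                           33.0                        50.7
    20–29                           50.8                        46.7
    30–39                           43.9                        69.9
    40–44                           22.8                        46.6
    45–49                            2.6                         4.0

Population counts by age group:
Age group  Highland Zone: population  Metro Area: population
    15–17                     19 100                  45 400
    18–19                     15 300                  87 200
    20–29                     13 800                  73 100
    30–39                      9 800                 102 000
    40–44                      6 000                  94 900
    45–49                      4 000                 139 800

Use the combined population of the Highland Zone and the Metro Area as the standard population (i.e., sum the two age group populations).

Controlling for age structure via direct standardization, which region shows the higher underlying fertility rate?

Metro Area

Combined standard total = 610 400; weights = 0.1057, 0.1679, 0.1424, 0.1832, 0.1653, 0.2356.
The Highland Zone: 0.1057×2.0 + 0.1679×33.0 + 0.1424×50.8 + 0.1832×43.9 + 0.1653×22.8 + 0.2356×2.6 = 25.4070 per 1 000.
The Metro Area: 0.1057×3.4 + 0.1679×50.7 + 0.1424×46.7 + 0.1832×69.9 + 0.1653×46.6 + 0.2356×4.0 = 36.9696 per 1 000.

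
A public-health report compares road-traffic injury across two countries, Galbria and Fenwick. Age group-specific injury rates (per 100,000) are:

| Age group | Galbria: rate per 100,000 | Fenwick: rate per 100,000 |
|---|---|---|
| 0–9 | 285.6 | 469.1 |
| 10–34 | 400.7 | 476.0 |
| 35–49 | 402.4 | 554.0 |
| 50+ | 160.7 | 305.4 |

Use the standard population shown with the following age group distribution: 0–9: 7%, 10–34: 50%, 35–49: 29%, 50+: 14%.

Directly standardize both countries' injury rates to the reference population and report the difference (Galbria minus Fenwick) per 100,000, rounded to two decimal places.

Standard weights: 0.07, 0.50, 0.29, 0.14.
Galbria: 0.0700×285.6 + 0.5000×400.7 + 0.2900×402.4 + 0.1400×160.7 = 359.5360 per 100,000.
Fenwick: 0.0700×469.1 + 0.5000×476.0 + 0.2900×554.0 + 0.1400×305.4 = 474.2530 per 100,000.
Difference = 359.5360 − 474.2530 = -114.7170.

-114.72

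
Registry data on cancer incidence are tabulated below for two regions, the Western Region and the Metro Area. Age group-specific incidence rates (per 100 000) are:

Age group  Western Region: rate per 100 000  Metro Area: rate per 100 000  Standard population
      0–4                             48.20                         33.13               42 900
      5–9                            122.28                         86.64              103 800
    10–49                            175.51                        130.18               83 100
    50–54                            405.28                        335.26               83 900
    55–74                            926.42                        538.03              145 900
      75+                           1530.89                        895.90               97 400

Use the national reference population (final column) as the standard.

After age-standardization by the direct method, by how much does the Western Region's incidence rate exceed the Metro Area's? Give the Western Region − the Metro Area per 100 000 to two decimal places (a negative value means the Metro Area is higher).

237.88

Standard total = 557 000; weights = 0.0770, 0.1864, 0.1492, 0.1506, 0.2619, 0.1749.
The Western Region: 0.0770×48.20 + 0.1864×122.28 + 0.1492×175.51 + 0.1506×405.28 + 0.2619×926.42 + 0.1749×1530.89 = 624.0964 per 100 000.
The Metro Area: 0.0770×33.13 + 0.1864×86.64 + 0.1492×130.18 + 0.1506×335.26 + 0.2619×538.03 + 0.1749×895.90 = 386.2119 per 100 000.
Difference = 624.0964 − 386.2119 = 237.8845.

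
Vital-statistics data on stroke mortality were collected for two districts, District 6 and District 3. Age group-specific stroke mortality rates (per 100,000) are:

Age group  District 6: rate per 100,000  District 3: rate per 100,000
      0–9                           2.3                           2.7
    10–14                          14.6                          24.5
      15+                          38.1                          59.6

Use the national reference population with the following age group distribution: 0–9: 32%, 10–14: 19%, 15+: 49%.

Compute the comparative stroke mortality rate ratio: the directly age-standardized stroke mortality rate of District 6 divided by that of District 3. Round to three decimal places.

0.639

Standard weights: 0.32, 0.19, 0.49.
District 6: 0.3200×2.3 + 0.1900×14.6 + 0.4900×38.1 = 22.1790 per 100,000.
District 3: 0.3200×2.7 + 0.1900×24.5 + 0.4900×59.6 = 34.7230 per 100,000.
Ratio = 22.1790 ÷ 34.7230 = 0.63874.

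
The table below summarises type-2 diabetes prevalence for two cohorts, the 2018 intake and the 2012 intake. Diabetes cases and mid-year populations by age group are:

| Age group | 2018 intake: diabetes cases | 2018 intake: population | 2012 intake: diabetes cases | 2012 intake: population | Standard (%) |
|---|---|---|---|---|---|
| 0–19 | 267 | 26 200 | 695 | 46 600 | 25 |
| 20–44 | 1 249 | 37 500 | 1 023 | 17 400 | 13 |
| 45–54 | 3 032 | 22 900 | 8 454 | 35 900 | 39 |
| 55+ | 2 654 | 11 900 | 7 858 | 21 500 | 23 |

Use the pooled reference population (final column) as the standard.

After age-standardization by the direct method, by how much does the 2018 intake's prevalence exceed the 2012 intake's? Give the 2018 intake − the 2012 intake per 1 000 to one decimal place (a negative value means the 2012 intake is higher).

-77.5

Age-specific rates per 1 000 for the 2018 intake: 10.191, 33.307, 132.402, 223.025.
For the 2012 intake: 14.914, 58.793, 235.487, 365.488.
Standard weights: 0.25, 0.13, 0.39, 0.23.
The 2018 intake: 0.2500×10.191 + 0.1300×33.307 + 0.3900×132.402 + 0.2300×223.025 = 109.8101 per 1 000.
The 2012 intake: 0.2500×14.914 + 0.1300×58.793 + 0.3900×235.487 + 0.2300×365.488 = 187.2741 per 1 000.
Difference = 109.8101 − 187.2741 = -77.4640.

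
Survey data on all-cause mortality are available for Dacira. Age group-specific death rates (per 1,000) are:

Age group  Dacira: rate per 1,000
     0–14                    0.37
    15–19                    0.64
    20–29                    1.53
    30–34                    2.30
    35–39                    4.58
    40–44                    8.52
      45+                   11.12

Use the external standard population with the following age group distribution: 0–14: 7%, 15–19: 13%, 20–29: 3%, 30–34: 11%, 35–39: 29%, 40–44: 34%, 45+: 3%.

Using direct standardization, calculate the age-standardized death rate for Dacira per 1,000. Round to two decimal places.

Standard weights: 0.07, 0.13, 0.03, 0.11, 0.29, 0.34, 0.03.
Standardized rate: 0.0700×0.37 + 0.1300×0.64 + 0.0300×1.53 + 0.1100×2.30 + 0.2900×4.58 + 0.3400×8.52 + 0.0300×11.12 = 4.9666 per 1,000.

4.97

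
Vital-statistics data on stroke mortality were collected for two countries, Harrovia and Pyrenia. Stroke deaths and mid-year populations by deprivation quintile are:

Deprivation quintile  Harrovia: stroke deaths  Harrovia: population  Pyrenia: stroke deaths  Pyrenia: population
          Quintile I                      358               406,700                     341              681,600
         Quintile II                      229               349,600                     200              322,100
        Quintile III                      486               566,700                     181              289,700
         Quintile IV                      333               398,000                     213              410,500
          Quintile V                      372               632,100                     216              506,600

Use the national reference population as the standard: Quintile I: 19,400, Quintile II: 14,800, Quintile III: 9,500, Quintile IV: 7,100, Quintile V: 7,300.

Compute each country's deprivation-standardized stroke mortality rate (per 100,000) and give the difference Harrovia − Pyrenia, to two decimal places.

Deprivation-specific rates per 100,000 for Harrovia: 88.03, 65.50, 85.76, 83.67, 58.85.
For Pyrenia: 50.03, 62.09, 62.48, 51.89, 42.64.
Standard total = 58,100; weights = 0.3339, 0.2547, 0.1635, 0.1222, 0.1256.
Harrovia: 0.3339×88.03 + 0.2547×65.50 + 0.1635×85.76 + 0.1222×83.67 + 0.1256×58.85 = 77.7199 per 100,000.
Pyrenia: 0.3339×50.03 + 0.2547×62.09 + 0.1635×62.48 + 0.1222×51.89 + 0.1256×42.64 = 54.4361 per 100,000.
Difference = 77.7199 − 54.4361 = 23.2837.

23.28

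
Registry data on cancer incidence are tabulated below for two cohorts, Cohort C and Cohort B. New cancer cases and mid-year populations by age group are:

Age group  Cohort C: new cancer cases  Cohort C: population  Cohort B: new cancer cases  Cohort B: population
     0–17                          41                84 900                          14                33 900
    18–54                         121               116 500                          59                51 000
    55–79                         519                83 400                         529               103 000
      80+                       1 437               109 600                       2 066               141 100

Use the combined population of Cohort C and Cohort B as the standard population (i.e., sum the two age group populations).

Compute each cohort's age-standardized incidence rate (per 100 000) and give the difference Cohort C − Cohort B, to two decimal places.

-26.63

Age-specific rates per 100 000 for Cohort C: 48.29, 103.86, 622.30, 1311.13.
For Cohort B: 41.30, 115.69, 513.59, 1464.21.
Combined standard total = 723 400; weights = 0.1642, 0.2315, 0.2577, 0.3466.
Cohort C: 0.1642×48.29 + 0.2315×103.86 + 0.2577×622.30 + 0.3466×1311.13 = 646.7126 per 100 000.
Cohort B: 0.1642×41.30 + 0.2315×115.69 + 0.2577×513.59 + 0.3466×1464.21 = 673.3407 per 100 000.
Difference = 646.7126 − 673.3407 = -26.6281.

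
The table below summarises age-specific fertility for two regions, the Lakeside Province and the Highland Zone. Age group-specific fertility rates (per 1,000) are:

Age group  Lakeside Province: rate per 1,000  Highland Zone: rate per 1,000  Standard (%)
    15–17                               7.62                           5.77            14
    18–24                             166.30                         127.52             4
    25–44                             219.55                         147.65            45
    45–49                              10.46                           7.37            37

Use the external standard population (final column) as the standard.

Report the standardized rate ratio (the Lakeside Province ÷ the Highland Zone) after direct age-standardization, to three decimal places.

1.470

Standard weights: 0.14, 0.04, 0.45, 0.37.
The Lakeside Province: 0.1400×7.62 + 0.0400×166.30 + 0.4500×219.55 + 0.3700×10.46 = 110.3865 per 1,000.
The Highland Zone: 0.1400×5.77 + 0.0400×127.52 + 0.4500×147.65 + 0.3700×7.37 = 75.0780 per 1,000.
Ratio = 110.3865 ÷ 75.0780 = 1.47029.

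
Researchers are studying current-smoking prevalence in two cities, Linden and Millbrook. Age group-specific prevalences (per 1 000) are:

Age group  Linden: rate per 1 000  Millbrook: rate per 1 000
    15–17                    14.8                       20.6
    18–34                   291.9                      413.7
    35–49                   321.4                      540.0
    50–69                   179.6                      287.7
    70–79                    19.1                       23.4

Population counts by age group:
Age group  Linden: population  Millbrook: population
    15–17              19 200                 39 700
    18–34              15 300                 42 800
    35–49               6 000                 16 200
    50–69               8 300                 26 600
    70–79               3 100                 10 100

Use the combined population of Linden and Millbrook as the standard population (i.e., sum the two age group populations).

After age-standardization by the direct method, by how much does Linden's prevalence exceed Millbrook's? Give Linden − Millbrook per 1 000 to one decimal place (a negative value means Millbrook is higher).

Combined standard total = 187 300; weights = 0.3145, 0.3102, 0.1185, 0.1863, 0.0705.
Linden: 0.3145×14.8 + 0.3102×291.9 + 0.1185×321.4 + 0.1863×179.6 + 0.0705×19.1 = 168.1065 per 1 000.
Millbrook: 0.3145×20.6 + 0.3102×413.7 + 0.1185×540.0 + 0.1863×287.7 + 0.0705×23.4 = 254.0679 per 1 000.
Difference = 168.1065 − 254.0679 = -85.9614.

-86.0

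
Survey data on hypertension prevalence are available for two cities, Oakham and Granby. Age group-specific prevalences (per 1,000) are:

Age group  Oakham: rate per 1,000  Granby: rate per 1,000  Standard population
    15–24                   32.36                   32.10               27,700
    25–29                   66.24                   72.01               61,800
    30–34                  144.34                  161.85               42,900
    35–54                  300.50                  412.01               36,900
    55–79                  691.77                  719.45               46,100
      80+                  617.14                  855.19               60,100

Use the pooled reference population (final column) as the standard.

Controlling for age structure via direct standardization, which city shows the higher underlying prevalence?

Granby

Standard total = 275,500; weights = 0.1005, 0.2243, 0.1557, 0.1339, 0.1673, 0.2181.
Oakham: 0.1005×32.36 + 0.2243×66.24 + 0.1557×144.34 + 0.1339×300.50 + 0.1673×691.77 + 0.2181×617.14 = 331.2209 per 1,000.
Granby: 0.1005×32.10 + 0.2243×72.01 + 0.1557×161.85 + 0.1339×412.01 + 0.1673×719.45 + 0.2181×855.19 = 406.7132 per 1,000.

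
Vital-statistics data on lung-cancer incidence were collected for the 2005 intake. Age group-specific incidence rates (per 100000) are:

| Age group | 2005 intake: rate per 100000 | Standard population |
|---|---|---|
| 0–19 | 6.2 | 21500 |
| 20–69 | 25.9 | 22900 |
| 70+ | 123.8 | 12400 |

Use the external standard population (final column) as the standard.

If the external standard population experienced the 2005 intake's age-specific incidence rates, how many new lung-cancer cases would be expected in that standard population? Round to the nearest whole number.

23

Expected new lung-cancer cases = Σ (standard pop × age-specific rate ÷ 100000)
= 21500×6.2/100000 + 22900×25.9/100000 + 12400×123.8/100000
= 1.33 + 5.93 + 15.35 = 22.62.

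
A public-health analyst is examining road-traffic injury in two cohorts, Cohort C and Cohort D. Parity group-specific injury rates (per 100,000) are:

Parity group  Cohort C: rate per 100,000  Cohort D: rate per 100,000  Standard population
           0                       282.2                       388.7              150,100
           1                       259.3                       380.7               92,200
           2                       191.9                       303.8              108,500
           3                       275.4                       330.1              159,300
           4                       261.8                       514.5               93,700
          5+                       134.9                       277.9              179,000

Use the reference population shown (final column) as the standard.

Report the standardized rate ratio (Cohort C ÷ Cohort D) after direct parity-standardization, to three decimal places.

Standard total = 782,800; weights = 0.1917, 0.1178, 0.1386, 0.2035, 0.1197, 0.2287.
Cohort C: 0.1917×282.2 + 0.1178×259.3 + 0.1386×191.9 + 0.2035×275.4 + 0.1197×261.8 + 0.2287×134.9 = 229.4786 per 100,000.
Cohort D: 0.1917×388.7 + 0.1178×380.7 + 0.1386×303.8 + 0.2035×330.1 + 0.1197×514.5 + 0.2287×277.9 = 353.7869 per 100,000.
Ratio = 229.4786 ÷ 353.7869 = 0.64863.

0.649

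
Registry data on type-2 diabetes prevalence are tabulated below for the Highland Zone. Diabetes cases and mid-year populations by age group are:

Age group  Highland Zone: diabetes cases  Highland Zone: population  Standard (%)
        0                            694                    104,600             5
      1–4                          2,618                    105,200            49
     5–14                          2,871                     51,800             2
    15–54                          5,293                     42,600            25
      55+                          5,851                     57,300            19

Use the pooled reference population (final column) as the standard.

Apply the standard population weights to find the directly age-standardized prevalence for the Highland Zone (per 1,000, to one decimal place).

64.1

Age-specific rates per 1,000 for the Highland Zone: 6.635, 24.886, 55.425, 124.249, 102.112.
Standard weights: 0.05, 0.49, 0.02, 0.25, 0.19.
Standardized rate: 0.0500×6.635 + 0.4900×24.886 + 0.0200×55.425 + 0.2500×124.249 + 0.1900×102.112 = 64.0978 per 1,000.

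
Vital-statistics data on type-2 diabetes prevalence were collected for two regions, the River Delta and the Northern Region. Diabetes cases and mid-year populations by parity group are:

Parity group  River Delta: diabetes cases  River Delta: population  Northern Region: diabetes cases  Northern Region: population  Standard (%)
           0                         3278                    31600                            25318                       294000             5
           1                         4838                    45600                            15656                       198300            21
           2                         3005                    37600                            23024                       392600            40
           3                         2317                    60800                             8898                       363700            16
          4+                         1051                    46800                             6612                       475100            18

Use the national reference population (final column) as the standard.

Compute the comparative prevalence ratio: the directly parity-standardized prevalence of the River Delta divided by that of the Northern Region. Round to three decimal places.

Parity-specific rates per 1000 for the River Delta: 103.734, 106.096, 79.920, 38.109, 22.457.
For the Northern Region: 86.116, 78.951, 58.645, 24.465, 13.917.
Standard weights: 0.05, 0.21, 0.40, 0.16, 0.18.
The River Delta: 0.0500×103.734 + 0.2100×106.096 + 0.4000×79.920 + 0.1600×38.109 + 0.1800×22.457 = 69.5747 per 1000.
The Northern Region: 0.0500×86.116 + 0.2100×78.951 + 0.4000×58.645 + 0.1600×24.465 + 0.1800×13.917 = 50.7630 per 1000.
Ratio = 69.5747 ÷ 50.7630 = 1.37058.

1.371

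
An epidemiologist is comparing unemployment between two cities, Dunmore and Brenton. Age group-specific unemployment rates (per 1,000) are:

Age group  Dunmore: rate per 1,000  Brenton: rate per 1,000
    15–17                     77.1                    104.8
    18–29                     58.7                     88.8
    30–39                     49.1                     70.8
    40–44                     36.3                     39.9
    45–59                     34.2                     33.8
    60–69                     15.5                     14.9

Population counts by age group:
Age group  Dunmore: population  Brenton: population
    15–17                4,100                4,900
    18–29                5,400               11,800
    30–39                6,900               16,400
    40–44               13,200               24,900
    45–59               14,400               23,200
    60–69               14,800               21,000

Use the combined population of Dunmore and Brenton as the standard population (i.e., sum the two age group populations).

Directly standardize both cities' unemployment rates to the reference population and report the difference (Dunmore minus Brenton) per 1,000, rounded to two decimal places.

Combined standard total = 161,000; weights = 0.0559, 0.1068, 0.1447, 0.2366, 0.2335, 0.2224.
Dunmore: 0.0559×77.1 + 0.1068×58.7 + 0.1447×49.1 + 0.2366×36.3 + 0.2335×34.2 + 0.2224×15.5 = 37.7107 per 1,000.
Brenton: 0.0559×104.8 + 0.1068×88.8 + 0.1447×70.8 + 0.2366×39.9 + 0.2335×33.8 + 0.2224×14.9 = 46.2403 per 1,000.
Difference = 37.7107 − 46.2403 = -8.5296.

-8.53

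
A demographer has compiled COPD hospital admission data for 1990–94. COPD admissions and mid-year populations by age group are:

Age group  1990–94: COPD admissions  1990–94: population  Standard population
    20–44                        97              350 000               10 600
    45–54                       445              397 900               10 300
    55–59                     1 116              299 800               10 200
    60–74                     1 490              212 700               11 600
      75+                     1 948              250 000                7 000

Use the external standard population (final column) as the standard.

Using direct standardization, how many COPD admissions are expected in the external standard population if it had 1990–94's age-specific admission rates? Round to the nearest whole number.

188

Age-specific rates per 10 000 for 1990–94: 2.77, 11.18, 37.22, 70.05, 77.92.
Expected COPD admissions = Σ (standard pop × age-specific rate ÷ 10 000)
= 10 600×2.77/10 000 + 10 300×11.18/10 000 + 10 200×37.22/10 000 + 11 600×70.05/10 000 + 7 000×77.92/10 000
= 2.94 + 11.52 + 37.97 + 81.26 + 54.54 = 188.23.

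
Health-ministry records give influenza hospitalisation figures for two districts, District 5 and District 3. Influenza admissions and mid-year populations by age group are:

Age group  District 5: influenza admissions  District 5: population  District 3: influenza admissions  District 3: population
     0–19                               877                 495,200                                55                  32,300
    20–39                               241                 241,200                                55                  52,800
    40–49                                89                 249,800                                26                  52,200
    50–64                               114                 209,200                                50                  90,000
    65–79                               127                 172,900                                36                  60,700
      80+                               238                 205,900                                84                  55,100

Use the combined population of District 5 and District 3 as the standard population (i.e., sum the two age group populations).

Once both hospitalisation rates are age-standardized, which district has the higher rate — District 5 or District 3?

District 3

Age-specific rates per 100,000 for District 5: 177.10, 99.92, 35.63, 54.49, 73.45, 115.59.
For District 3: 170.28, 104.17, 49.81, 55.56, 59.31, 152.45.
Combined standard total = 1,917,300; weights = 0.2751, 0.1533, 0.1575, 0.1561, 0.1218, 0.1361.
District 5: 0.2751×177.10 + 0.1533×99.92 + 0.1575×35.63 + 0.1561×54.49 + 0.1218×73.45 + 0.1361×115.59 = 102.8466 per 100,000.
District 3: 0.2751×170.28 + 0.1533×104.17 + 0.1575×49.81 + 0.1561×55.56 + 0.1218×59.31 + 0.1361×152.45 = 107.3151 per 100,000.
The crude rates (107.10 vs 89.19) would put District 5 higher, but that reflects its age composition; once standardized to a common age structure, District 3 has the higher underlying rate.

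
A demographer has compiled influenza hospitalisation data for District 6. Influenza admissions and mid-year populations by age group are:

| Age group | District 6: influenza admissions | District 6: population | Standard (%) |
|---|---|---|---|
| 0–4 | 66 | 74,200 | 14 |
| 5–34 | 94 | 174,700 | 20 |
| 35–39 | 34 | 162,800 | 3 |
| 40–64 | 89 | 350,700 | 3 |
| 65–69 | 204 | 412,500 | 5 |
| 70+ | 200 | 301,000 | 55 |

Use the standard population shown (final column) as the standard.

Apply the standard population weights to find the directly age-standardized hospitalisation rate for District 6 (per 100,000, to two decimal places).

63.62

Age-specific rates per 100,000 for District 6: 88.95, 53.81, 20.88, 25.38, 49.45, 66.45.
Standard weights: 0.14, 0.20, 0.03, 0.03, 0.05, 0.55.
Standardized rate: 0.1400×88.95 + 0.2000×53.81 + 0.0300×20.88 + 0.0300×25.38 + 0.0500×49.45 + 0.5500×66.45 = 63.6196 per 100,000.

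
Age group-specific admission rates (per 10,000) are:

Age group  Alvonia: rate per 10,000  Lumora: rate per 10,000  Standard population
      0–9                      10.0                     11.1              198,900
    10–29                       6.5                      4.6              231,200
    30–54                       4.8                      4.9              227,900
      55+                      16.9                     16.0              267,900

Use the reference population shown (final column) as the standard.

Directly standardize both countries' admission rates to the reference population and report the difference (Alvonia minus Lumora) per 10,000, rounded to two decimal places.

Standard total = 925,900; weights = 0.2148, 0.2497, 0.2461, 0.2893.
Alvonia: 0.2148×10.0 + 0.2497×6.5 + 0.2461×4.8 + 0.2893×16.9 = 9.8426 per 10,000.
Lumora: 0.2148×11.1 + 0.2497×4.6 + 0.2461×4.9 + 0.2893×16.0 = 9.3686 per 10,000.
Difference = 9.8426 − 9.3686 = 0.4739.

0.47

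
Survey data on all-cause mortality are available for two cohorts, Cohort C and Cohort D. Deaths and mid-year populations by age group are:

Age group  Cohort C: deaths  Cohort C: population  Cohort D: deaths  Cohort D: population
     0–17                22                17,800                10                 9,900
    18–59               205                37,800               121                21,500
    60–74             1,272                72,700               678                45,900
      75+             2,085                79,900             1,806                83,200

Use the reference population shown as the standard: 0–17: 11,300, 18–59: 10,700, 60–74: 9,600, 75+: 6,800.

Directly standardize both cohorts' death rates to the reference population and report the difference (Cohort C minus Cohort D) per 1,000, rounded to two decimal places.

1.47

Age-specific rates per 1,000 for Cohort C: 1.236, 5.423, 17.497, 26.095.
For Cohort D: 1.010, 5.628, 14.771, 21.707.
Standard total = 38,400; weights = 0.2943, 0.2786, 0.2500, 0.1771.
Cohort C: 0.2943×1.236 + 0.2786×5.423 + 0.2500×17.497 + 0.1771×26.095 = 10.8700 per 1,000.
Cohort D: 0.2943×1.010 + 0.2786×5.628 + 0.2500×14.771 + 0.1771×21.707 = 9.4021 per 1,000.
Difference = 10.8700 − 9.4021 = 1.4679.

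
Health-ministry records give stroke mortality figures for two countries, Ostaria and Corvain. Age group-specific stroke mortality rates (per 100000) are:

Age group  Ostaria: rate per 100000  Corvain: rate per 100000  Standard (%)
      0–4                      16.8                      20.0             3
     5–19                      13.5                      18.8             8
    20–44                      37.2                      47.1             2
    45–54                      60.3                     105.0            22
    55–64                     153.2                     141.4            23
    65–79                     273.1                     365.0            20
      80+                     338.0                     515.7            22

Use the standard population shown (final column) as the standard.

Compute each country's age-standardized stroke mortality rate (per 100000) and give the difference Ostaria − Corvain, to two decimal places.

-65.31

Standard weights: 0.03, 0.08, 0.02, 0.22, 0.23, 0.20, 0.22.
Ostaria: 0.0300×16.8 + 0.0800×13.5 + 0.0200×37.2 + 0.2200×60.3 + 0.2300×153.2 + 0.2000×273.1 + 0.2200×338.0 = 179.8100 per 100000.
Corvain: 0.0300×20.0 + 0.0800×18.8 + 0.0200×47.1 + 0.2200×105.0 + 0.2300×141.4 + 0.2000×365.0 + 0.2200×515.7 = 245.1220 per 100000.
Difference = 179.8100 − 245.1220 = -65.3120.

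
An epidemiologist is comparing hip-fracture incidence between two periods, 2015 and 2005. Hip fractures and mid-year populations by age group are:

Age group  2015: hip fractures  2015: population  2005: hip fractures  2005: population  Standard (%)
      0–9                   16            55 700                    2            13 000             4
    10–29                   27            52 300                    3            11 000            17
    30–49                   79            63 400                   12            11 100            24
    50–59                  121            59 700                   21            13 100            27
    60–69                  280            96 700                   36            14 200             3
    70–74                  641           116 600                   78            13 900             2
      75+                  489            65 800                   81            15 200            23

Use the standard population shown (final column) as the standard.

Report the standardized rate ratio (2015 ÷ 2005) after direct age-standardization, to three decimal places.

1.321

Age-specific rates per 100 000 for 2015: 28.73, 51.63, 124.61, 202.68, 289.56, 549.74, 743.16.
For 2005: 15.38, 27.27, 108.11, 160.31, 253.52, 561.15, 532.89.
Standard weights: 0.04, 0.17, 0.24, 0.27, 0.03, 0.02, 0.23.
2015: 0.0400×28.73 + 0.1700×51.63 + 0.2400×124.61 + 0.2700×202.68 + 0.0300×289.56 + 0.0200×549.74 + 0.2300×743.16 = 285.1628 per 100 000.
2005: 0.0400×15.38 + 0.1700×27.27 + 0.2400×108.11 + 0.2700×160.31 + 0.0300×253.52 + 0.0200×561.15 + 0.2300×532.89 = 215.8746 per 100 000.
Ratio = 285.1628 ÷ 215.8746 = 1.32097.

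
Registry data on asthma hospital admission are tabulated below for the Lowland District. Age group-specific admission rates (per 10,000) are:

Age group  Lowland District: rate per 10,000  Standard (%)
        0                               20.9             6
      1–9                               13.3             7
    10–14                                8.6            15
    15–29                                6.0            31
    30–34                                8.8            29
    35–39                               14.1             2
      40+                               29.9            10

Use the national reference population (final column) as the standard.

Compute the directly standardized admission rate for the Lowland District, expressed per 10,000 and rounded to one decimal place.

11.2

Standard weights: 0.06, 0.07, 0.15, 0.31, 0.29, 0.02, 0.10.
Standardized rate: 0.0600×20.9 + 0.0700×13.3 + 0.1500×8.6 + 0.3100×6.0 + 0.2900×8.8 + 0.0200×14.1 + 0.1000×29.9 = 11.1590 per 10,000.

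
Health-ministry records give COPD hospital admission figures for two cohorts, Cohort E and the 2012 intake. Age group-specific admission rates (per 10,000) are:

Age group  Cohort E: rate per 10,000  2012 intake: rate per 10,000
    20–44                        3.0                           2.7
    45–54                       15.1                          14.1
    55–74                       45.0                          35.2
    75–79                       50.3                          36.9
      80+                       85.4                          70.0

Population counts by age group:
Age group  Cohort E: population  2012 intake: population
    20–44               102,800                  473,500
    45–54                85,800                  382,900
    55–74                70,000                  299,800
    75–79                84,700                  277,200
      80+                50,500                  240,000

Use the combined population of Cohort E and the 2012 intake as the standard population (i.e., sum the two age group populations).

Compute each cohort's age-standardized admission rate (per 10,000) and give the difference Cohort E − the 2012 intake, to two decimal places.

Combined standard total = 2,067,200; weights = 0.2788, 0.2267, 0.1789, 0.1751, 0.1405.
Cohort E: 0.2788×3.0 + 0.2267×15.1 + 0.1789×45.0 + 0.1751×50.3 + 0.1405×85.4 = 33.1170 per 10,000.
The 2012 intake: 0.2788×2.7 + 0.2267×14.1 + 0.1789×35.2 + 0.1751×36.9 + 0.1405×70.0 = 26.5435 per 10,000.
Difference = 33.1170 − 26.5435 = 6.5735.

6.57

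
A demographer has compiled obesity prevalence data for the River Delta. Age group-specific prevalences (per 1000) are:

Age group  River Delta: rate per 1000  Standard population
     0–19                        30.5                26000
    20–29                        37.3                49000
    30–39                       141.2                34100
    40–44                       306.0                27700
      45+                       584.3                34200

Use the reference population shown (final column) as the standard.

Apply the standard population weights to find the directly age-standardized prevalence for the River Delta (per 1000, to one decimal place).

Standard total = 171000; weights = 0.1520, 0.2865, 0.1994, 0.1620, 0.2000.
Standardized rate: 0.1520×30.5 + 0.2865×37.3 + 0.1994×141.2 + 0.1620×306.0 + 0.2000×584.3 = 209.9116 per 1000.

209.9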